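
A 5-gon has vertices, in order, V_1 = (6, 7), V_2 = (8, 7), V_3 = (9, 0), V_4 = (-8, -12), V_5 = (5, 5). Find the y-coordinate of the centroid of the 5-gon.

-1.20625

Apply the shoelace formula. First the cross-terms c_i = x_i·y_{i+1} − x_{i+1}·y_i:
  -14, -63, -108, 20, 5  ⇒  2A = -160, A = -80.
Then Σ (y_i + y_{i+1})·c_i = 579, so ȳ = 579 / (6·(-80)) = -1.20625.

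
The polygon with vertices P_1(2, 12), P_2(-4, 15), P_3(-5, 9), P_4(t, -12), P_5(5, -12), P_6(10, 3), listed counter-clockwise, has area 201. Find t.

Write out the shoelace sum; only the two edges meeting at P_4 involve t:
2·Area = [((-5)·(-12) − t·9) + (t·(-12) − 5·(-12))] + 366
       = -21·t + 486 = 402
⇒ t = 4.

4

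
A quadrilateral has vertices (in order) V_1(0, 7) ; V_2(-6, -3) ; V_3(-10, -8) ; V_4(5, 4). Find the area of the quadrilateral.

Apply Gauss's area formula: 2A = Σ (x_i·y_{i+1} − x_{i+1}·y_i), indices taken mod 4.
Σ = (42) + (18) + (0) + (35) = 95
Area = |Σ|/2 = 47.5.

47.5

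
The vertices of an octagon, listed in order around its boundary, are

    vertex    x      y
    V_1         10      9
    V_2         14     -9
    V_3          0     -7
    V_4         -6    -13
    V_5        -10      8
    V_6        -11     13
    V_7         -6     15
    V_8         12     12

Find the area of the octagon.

Σ = (-216) + (-98) + (-42) + (-178) + (-42) + (-87) + (-252) + (-12) = -927
Area = |Σ|/2 = 463.5.

463.5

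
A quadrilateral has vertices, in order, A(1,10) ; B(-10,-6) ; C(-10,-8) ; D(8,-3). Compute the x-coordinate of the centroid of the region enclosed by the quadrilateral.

Apply the surveyor's formula. First the cross-terms c_i = x_i·y_{i+1} − x_{i+1}·y_i:
  94, 20, 94, 83  ⇒  2A = 291, A = 145.5.
Then Σ (x_i + x_{i+1})·c_i = -687, so x̄ = -687 / (6·145.5) = -229/291.

-229/291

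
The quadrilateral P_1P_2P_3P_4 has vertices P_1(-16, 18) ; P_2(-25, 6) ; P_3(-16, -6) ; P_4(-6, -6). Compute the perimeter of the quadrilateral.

|P_1P_2| = √((-9)² + (-12)²) = √225 = 15
|P_2P_3| = √((9)² + (-12)²) = √225 = 15
|P_3P_4| = √((10)² + (0)²) = √100 = 10
|P_4P_1| = √((-10)² + (24)²) = √676 = 26
Perimeter = 15 + 15 + 10 + 26 = 66.

66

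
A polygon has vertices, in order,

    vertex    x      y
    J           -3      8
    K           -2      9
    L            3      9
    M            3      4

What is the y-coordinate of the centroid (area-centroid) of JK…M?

Apply the surveyor's formula. First the cross-terms c_i = x_i·y_{i+1} − x_{i+1}·y_i:
  -11, -45, -15, 36  ⇒  2A = -35, A = -17.5.
Then Σ (y_i + y_{i+1})·c_i = -760, so ȳ = -760 / (6·(-17.5)) = 152/21.

152/21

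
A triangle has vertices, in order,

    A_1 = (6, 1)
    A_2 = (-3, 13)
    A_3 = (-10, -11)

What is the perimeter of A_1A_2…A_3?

|A_1A_2| = √((-9)² + (12)²) = √225 = 15
|A_2A_3| = √((-7)² + (-24)²) = √625 = 25
|A_3A_1| = √((16)² + (12)²) = √400 = 20
Perimeter = 15 + 25 + 20 = 60.

60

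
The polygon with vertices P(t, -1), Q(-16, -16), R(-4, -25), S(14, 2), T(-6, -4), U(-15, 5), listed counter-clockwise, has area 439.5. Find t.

Write out the shoelace sum; only the two edges meeting at P involve t:
2·Area = [((-15)·(-1) − t·5) + (t·(-16) − (-16)·(-1))] + 544
       = -21·t + 543 = 879
⇒ t = -16.

-16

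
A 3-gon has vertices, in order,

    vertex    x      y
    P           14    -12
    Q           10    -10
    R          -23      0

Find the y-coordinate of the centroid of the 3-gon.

Apply the shoelace formula. First the cross-terms c_i = x_i·y_{i+1} − x_{i+1}·y_i:
  -20, -230, 276  ⇒  2A = 26, A = 13.
Then Σ (y_i + y_{i+1})·c_i = -572, so ȳ = -572 / (6·13) = -22/3.

-22/3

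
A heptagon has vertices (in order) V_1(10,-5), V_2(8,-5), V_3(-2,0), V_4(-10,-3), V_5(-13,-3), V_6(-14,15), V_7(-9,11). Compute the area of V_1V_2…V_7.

172

Apply the surveyor's formula: 2A = Σ (x_i·y_{i+1} − x_{i+1}·y_i), indices taken mod 7.
Cross-terms: -10, -10, 6, -9, -237, -19, -65  ⇒  Σ = -344
Area = |Σ|/2 = 172.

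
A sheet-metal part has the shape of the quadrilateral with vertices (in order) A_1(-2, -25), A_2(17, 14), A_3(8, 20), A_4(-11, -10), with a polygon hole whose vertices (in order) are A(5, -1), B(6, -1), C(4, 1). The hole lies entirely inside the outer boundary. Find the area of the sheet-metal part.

509

Outer boundary:
Apply the shoelace formula: 2A = Σ (x_i·y_{i+1} − x_{i+1}·y_i), indices taken mod 4.
Σ = (397) + (228) + (140) + (255) = 1020
Area = |Σ|/2 = 510.
Hole:
Cross-terms: 1, 10, -9  ⇒  Σ = 2
Area = |Σ|/2 = 1.
Net area = 510 − 1 = 509.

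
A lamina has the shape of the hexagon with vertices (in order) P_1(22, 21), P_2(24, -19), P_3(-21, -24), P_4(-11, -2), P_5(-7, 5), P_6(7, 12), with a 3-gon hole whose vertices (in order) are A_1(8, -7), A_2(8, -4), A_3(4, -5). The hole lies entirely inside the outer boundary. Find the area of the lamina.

Outer boundary:
P_1→P_2: (22)(-19) − (24)(21) = -922
P_2→P_3: (24)(-24) − (-21)(-19) = -975
P_3→P_4: (-21)(-2) − (-11)(-24) = -222
P_4→P_5: (-11)(5) − (-7)(-2) = -69
P_5→P_6: (-7)(12) − (7)(5) = -119
P_6→P_1: (7)(21) − (22)(12) = -117
Σ = -2424
Area = |Σ|/2 = 1212.
Hole:
Apply Gauss's area formula: 2A = Σ (x_i·y_{i+1} − x_{i+1}·y_i), indices taken mod 3.
Σ = (24) + (-24) + (12) = 12
Area = |Σ|/2 = 6.
Net area = 1212 − 6 = 1206.

1206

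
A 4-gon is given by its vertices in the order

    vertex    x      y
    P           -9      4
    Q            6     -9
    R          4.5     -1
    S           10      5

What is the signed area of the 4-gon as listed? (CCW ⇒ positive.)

Apply the surveyor's formula: 2A = Σ (x_i·y_{i+1} − x_{i+1}·y_i), indices taken mod 4.
Σ = (57) + (34.5) + (32.5) + (85) = 209
Signed area = Σ/2 = 104.5 (positive ⇒ counter-clockwise traversal).

104.5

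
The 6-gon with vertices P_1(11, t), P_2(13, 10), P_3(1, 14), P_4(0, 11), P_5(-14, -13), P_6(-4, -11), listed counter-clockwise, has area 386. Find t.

Write out the shoelace sum; only the two edges meeting at P_1 involve t:
2·Area = [((-4)·t − 11·(-11)) + (11·10 − 13·t)] + 439
       = -17·t + 670 = 772
⇒ t = -6.

-6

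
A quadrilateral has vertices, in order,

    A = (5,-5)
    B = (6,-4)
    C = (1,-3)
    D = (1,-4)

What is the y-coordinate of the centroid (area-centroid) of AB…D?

-4

Apply the shoelace formula. First the cross-terms c_i = x_i·y_{i+1} − x_{i+1}·y_i:
  10, -14, -1, 15  ⇒  2A = 10, A = 5.
Then Σ (y_i + y_{i+1})·c_i = -120, so ȳ = -120 / (6·5) = -4.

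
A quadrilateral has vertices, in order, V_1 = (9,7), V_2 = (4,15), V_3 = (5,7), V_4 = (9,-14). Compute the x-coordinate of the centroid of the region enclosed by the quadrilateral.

209/29

Apply Gauss's area formula. First the cross-terms c_i = x_i·y_{i+1} − x_{i+1}·y_i:
  107, -47, -133, 189  ⇒  2A = 116, A = 58.
Then Σ (x_i + x_{i+1})·c_i = 2508, so x̄ = 2508 / (6·58) = 209/29.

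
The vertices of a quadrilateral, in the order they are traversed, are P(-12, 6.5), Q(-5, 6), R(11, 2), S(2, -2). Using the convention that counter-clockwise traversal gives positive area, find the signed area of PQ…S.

-76.25

P→Q: (-12)(6) − (-5)(6.5) = -39.5
Q→R: (-5)(2) − (11)(6) = -76
R→S: (11)(-2) − (2)(2) = -26
S→P: (2)(6.5) − (-12)(-2) = -11
Σ = -152.5
Signed area = Σ/2 = -76.25 (negative ⇒ clockwise traversal).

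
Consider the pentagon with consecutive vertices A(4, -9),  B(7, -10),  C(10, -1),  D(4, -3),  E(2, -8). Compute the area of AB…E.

39

Apply the shoelace (surveyor's) formula: 2A = Σ (x_i·y_{i+1} − x_{i+1}·y_i), indices taken mod 5.
A→B: (4)(-10) − (7)(-9) = 23
B→C: (7)(-1) − (10)(-10) = 93
C→D: (10)(-3) − (4)(-1) = -26
D→E: (4)(-8) − (2)(-3) = -26
E→A: (2)(-9) − (4)(-8) = 14
Σ = 78
Area = |Σ|/2 = 39.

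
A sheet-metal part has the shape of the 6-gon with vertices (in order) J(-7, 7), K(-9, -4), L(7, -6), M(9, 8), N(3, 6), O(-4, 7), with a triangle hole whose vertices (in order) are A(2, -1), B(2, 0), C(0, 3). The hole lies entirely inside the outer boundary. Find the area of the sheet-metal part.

188.5

Outer boundary:
Cross-terms: 91, 82, 110, 30, 45, 21  ⇒  Σ = 379
Area = |Σ|/2 = 189.5.
Hole:
Apply the surveyor's formula: 2A = Σ (x_i·y_{i+1} − x_{i+1}·y_i), indices taken mod 3.
Σ = (2) + (6) + (-6) = 2
Area = |Σ|/2 = 1.
Net area = 189.5 − 1 = 188.5.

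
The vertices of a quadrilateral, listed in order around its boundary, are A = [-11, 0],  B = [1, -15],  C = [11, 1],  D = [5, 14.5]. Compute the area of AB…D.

Σ = (165) + (166) + (154.5) + (159.5) = 645
Area = |Σ|/2 = 322.5.

322.5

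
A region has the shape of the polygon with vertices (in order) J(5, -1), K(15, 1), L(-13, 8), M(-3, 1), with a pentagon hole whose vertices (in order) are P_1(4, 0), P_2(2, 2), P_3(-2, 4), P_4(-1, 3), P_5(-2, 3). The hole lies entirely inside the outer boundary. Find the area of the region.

Outer boundary:
Σ = (20) + (133) + (11) + (-2) = 162
Area = |Σ|/2 = 81.
Hole:
Cross-terms: 8, 12, -2, 3, -12  ⇒  Σ = 9
Area = |Σ|/2 = 4.5.
Net area = 81 − 4.5 = 76.5.

76.5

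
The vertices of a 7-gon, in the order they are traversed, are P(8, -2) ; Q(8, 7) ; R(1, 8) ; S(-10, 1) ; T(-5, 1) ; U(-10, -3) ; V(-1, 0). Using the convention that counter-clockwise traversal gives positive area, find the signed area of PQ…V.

114.5

Apply the shoelace formula: 2A = Σ (x_i·y_{i+1} − x_{i+1}·y_i), indices taken mod 7.
Cross-terms: 72, 57, 81, -5, 25, -3, 2  ⇒  Σ = 229
Signed area = Σ/2 = 114.5 (positive ⇒ counter-clockwise traversal).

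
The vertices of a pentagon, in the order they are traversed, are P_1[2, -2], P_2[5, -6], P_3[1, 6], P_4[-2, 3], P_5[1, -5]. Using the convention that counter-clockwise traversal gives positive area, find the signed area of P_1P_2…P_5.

Apply the shoelace formula: 2A = Σ (x_i·y_{i+1} − x_{i+1}·y_i), indices taken mod 5.
Σ = (-2) + (36) + (15) + (7) + (8) = 64
Signed area = Σ/2 = 32 (positive ⇒ counter-clockwise traversal).

32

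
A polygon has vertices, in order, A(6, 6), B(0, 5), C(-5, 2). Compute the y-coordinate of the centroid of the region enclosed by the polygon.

Apply the surveyor's formula. First the cross-terms c_i = x_i·y_{i+1} − x_{i+1}·y_i:
  30, 25, -42  ⇒  2A = 13, A = 6.5.
Then Σ (y_i + y_{i+1})·c_i = 169, so ȳ = 169 / (6·6.5) = 13/3.

13/3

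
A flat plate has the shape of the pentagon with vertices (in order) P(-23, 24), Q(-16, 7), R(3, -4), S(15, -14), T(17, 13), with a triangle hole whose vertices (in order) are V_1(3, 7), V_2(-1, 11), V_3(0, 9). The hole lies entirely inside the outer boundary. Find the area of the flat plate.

710

Outer boundary:
Apply the surveyor's formula: 2A = Σ (x_i·y_{i+1} − x_{i+1}·y_i), indices taken mod 5.
Σ = (223) + (43) + (18) + (433) + (707) = 1424
Area = |Σ|/2 = 712.
Hole:
Apply the shoelace (surveyor's) formula: 2A = Σ (x_i·y_{i+1} − x_{i+1}·y_i), indices taken mod 3.
Σ = (40) + (-9) + (-27) = 4
Area = |Σ|/2 = 2.
Net area = 712 − 2 = 710.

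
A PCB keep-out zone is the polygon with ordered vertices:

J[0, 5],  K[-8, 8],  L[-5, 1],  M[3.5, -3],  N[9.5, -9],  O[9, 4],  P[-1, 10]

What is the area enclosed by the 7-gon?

J→K: (0)(8) − (-8)(5) = 40
K→L: (-8)(1) − (-5)(8) = 32
L→M: (-5)(-3) − (3.5)(1) = 11.5
M→N: (3.5)(-9) − (9.5)(-3) = -3
N→O: (9.5)(4) − (9)(-9) = 119
O→P: (9)(10) − (-1)(4) = 94
P→J: (-1)(5) − (0)(10) = -5
Σ = 288.5
Area = |Σ|/2 = 144.25.

144.25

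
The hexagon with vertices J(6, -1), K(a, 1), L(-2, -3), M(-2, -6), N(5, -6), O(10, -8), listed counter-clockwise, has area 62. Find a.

-5

Write out the shoelace sum; only the two edges meeting at K involve a:
2·Area = [(6·1 − a·(-1)) + (a·(-3) − (-2)·1)] + 106
       = -2·a + 114 = 124
⇒ a = -5.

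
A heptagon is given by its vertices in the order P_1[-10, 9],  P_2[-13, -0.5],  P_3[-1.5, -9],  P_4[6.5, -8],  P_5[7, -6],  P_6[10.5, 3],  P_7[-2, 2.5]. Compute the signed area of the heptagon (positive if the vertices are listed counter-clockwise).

Cross-terms: 122, 116.25, 70.5, 17, 84, 32.25, 7  ⇒  Σ = 449
Signed area = Σ/2 = 224.5 (positive ⇒ counter-clockwise traversal).

224.5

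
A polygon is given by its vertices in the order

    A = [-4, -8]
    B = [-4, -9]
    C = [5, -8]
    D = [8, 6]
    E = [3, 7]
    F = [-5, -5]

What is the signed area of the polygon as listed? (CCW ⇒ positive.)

126.5

Σ = (4) + (77) + (94) + (38) + (20) + (20) = 253
Signed area = Σ/2 = 126.5 (positive ⇒ counter-clockwise traversal).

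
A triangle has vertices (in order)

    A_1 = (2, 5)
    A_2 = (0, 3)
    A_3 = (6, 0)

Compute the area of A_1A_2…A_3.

Cross-terms: 6, -18, 30  ⇒  Σ = 18
Area = |Σ|/2 = 9.

9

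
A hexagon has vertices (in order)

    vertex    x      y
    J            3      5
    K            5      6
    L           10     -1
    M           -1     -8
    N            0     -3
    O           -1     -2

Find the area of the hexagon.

76

Cross-terms: -7, -65, -81, 3, -3, 1  ⇒  Σ = -152
Area = |Σ|/2 = 76.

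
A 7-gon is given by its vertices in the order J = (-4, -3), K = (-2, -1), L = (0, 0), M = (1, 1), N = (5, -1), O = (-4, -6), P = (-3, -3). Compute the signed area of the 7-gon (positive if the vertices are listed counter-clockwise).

-25.5

Apply the shoelace formula: 2A = Σ (x_i·y_{i+1} − x_{i+1}·y_i), indices taken mod 7.
Σ = (-2) + (0) + (0) + (-6) + (-34) + (-6) + (-3) = -51
Signed area = Σ/2 = -25.5 (negative ⇒ clockwise traversal).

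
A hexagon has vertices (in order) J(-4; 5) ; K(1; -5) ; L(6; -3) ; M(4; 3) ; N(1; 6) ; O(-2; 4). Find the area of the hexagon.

57.5

Apply the shoelace formula: 2A = Σ (x_i·y_{i+1} − x_{i+1}·y_i), indices taken mod 6.
J→K: (-4)(-5) − (1)(5) = 15
K→L: (1)(-3) − (6)(-5) = 27
L→M: (6)(3) − (4)(-3) = 30
M→N: (4)(6) − (1)(3) = 21
N→O: (1)(4) − (-2)(6) = 16
O→J: (-2)(5) − (-4)(4) = 6
Σ = 115
Area = |Σ|/2 = 57.5.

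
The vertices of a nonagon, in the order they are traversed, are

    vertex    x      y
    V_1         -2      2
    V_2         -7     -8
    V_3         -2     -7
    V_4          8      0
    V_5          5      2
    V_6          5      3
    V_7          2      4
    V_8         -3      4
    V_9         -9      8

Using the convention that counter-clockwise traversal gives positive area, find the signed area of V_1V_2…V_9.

92

Apply the shoelace formula: 2A = Σ (x_i·y_{i+1} − x_{i+1}·y_i), indices taken mod 9.
V_1→V_2: (-2)(-8) − (-7)(2) = 30
V_2→V_3: (-7)(-7) − (-2)(-8) = 33
V_3→V_4: (-2)(0) − (8)(-7) = 56
V_4→V_5: (8)(2) − (5)(0) = 16
V_5→V_6: (5)(3) − (5)(2) = 5
V_6→V_7: (5)(4) − (2)(3) = 14
V_7→V_8: (2)(4) − (-3)(4) = 20
V_8→V_9: (-3)(8) − (-9)(4) = 12
V_9→V_1: (-9)(2) − (-2)(8) = -2
Σ = 184
Signed area = Σ/2 = 92 (positive ⇒ counter-clockwise traversal).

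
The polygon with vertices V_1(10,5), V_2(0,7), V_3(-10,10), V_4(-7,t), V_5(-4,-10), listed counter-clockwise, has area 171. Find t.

Write out the shoelace sum; only the two edges meeting at V_4 involve t:
2·Area = [((-10)·t − (-7)·10) + ((-7)·(-10) − (-4)·t)] + 220
       = -6·t + 360 = 342
⇒ t = 3.

3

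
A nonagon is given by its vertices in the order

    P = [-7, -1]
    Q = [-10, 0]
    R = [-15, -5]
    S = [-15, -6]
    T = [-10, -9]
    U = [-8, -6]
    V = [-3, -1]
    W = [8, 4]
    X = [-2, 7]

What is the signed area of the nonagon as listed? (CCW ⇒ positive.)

109.5

Apply the shoelace formula: 2A = Σ (x_i·y_{i+1} − x_{i+1}·y_i), indices taken mod 9.
Σ = (-10) + (50) + (15) + (75) + (-12) + (-10) + (-4) + (64) + (51) = 219
Signed area = Σ/2 = 109.5 (positive ⇒ counter-clockwise traversal).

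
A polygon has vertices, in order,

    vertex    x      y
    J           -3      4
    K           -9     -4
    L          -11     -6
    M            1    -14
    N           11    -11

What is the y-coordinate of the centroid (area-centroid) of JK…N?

Apply the shoelace (surveyor's) formula. First the cross-terms c_i = x_i·y_{i+1} − x_{i+1}·y_i:
  48, 10, 160, 143, 11  ⇒  2A = 372, A = 186.
Then Σ (y_i + y_{i+1})·c_i = -6952, so ȳ = -6952 / (6·186) = -1738/279.

-1738/279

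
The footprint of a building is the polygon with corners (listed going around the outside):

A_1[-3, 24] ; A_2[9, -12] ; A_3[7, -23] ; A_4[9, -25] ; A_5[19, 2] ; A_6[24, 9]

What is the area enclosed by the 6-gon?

Apply the surveyor's formula: 2A = Σ (x_i·y_{i+1} − x_{i+1}·y_i), indices taken mod 6.
Σ = (-180) + (-123) + (32) + (493) + (123) + (603) = 948
Area = |Σ|/2 = 474.

474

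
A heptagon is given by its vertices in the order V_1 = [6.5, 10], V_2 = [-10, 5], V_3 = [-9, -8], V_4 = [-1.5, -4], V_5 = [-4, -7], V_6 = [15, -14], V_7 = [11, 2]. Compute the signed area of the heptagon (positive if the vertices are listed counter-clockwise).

359

Σ = (132.5) + (125) + (24) + (-5.5) + (161) + (184) + (97) = 718
Signed area = Σ/2 = 359 (positive ⇒ counter-clockwise traversal).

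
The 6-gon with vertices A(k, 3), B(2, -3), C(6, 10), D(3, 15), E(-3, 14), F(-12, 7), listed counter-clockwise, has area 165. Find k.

-4

Write out the shoelace sum; only the two edges meeting at A involve k:
2·Area = [((-12)·3 − k·7) + (k·(-3) − 2·3)] + 332
       = -10·k + 290 = 330
⇒ k = -4.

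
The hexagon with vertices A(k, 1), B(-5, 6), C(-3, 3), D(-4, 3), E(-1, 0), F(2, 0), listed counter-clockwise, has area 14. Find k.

The doubled signed area Σ (x_i y_{i+1} − x_{i+1} y_i) is linear in k.
With k=0 it equals 16; the coefficient of k is 6 (from the two edges through A).
So 6·k + 16 = 2·14 = 28 ⇒ k = 2.

2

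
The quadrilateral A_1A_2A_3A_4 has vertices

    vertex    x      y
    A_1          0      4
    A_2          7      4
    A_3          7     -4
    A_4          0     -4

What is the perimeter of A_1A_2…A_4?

|A_1A_2| = √((7)² + (0)²) = √49 = 7
|A_2A_3| = √((0)² + (-8)²) = √64 = 8
|A_3A_4| = √((-7)² + (0)²) = √49 = 7
|A_4A_1| = √((0)² + (8)²) = √64 = 8
Perimeter = 7 + 8 + 7 + 8 = 30.

30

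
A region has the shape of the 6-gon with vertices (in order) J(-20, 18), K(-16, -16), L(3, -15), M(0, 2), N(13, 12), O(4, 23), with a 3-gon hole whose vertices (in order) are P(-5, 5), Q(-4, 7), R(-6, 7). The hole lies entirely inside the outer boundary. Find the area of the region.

Outer boundary:
Σ = (608) + (288) + (6) + (-26) + (251) + (532) = 1659
Area = |Σ|/2 = 829.5.
Hole:
P→Q: (-5)(7) − (-4)(5) = -15
Q→R: (-4)(7) − (-6)(7) = 14
R→P: (-6)(5) − (-5)(7) = 5
Σ = 4
Area = |Σ|/2 = 2.
Net area = 829.5 − 2 = 827.5.

827.5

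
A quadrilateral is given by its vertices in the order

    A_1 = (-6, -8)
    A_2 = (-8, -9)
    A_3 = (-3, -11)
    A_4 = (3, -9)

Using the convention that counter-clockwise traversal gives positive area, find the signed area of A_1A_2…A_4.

16.5

Apply Gauss's area formula: 2A = Σ (x_i·y_{i+1} − x_{i+1}·y_i), indices taken mod 4.
Σ = (-10) + (61) + (60) + (-78) = 33
Signed area = Σ/2 = 16.5 (positive ⇒ counter-clockwise traversal).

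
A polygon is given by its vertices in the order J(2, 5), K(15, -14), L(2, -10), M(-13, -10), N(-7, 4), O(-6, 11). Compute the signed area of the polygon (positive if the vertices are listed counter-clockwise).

-301

Apply Gauss's area formula: 2A = Σ (x_i·y_{i+1} − x_{i+1}·y_i), indices taken mod 6.
J→K: (2)(-14) − (15)(5) = -103
K→L: (15)(-10) − (2)(-14) = -122
L→M: (2)(-10) − (-13)(-10) = -150
M→N: (-13)(4) − (-7)(-10) = -122
N→O: (-7)(11) − (-6)(4) = -53
O→J: (-6)(5) − (2)(11) = -52
Σ = -602
Signed area = Σ/2 = -301 (negative ⇒ clockwise traversal).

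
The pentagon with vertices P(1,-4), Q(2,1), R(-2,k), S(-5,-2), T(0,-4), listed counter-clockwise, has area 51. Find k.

Write out the shoelace sum; only the two edges meeting at R involve k:
2·Area = [(2·k − (-2)·1) + ((-2)·(-2) − (-5)·k)] + 33
       = 7·k + 39 = 102
⇒ k = 9.

9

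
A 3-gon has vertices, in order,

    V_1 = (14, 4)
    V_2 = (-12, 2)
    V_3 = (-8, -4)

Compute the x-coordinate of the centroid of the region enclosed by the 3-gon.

-2

Apply the surveyor's formula. First the cross-terms c_i = x_i·y_{i+1} − x_{i+1}·y_i:
  76, 64, 24  ⇒  2A = 164, A = 82.
Then Σ (x_i + x_{i+1})·c_i = -984, so x̄ = -984 / (6·82) = -2.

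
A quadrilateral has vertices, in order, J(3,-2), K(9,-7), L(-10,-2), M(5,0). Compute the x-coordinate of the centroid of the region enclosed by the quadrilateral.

Apply the surveyor's formula. First the cross-terms c_i = x_i·y_{i+1} − x_{i+1}·y_i:
  -3, -88, 10, -10  ⇒  2A = -91, A = -45.5.
Then Σ (x_i + x_{i+1})·c_i = -78, so x̄ = -78 / (6·(-45.5)) = 2/7.

2/7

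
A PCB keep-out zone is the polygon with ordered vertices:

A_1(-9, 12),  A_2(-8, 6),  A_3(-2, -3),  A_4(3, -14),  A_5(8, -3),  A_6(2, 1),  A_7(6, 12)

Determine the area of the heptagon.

Cross-terms: 42, 36, 37, 103, 14, 18, 180  ⇒  Σ = 430
Area = |Σ|/2 = 215.

215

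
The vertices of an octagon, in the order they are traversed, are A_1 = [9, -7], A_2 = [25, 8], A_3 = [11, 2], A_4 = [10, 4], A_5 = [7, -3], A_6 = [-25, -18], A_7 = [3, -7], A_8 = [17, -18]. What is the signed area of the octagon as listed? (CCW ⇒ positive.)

155.5

Apply the shoelace (surveyor's) formula: 2A = Σ (x_i·y_{i+1} − x_{i+1}·y_i), indices taken mod 8.
Σ = (247) + (-38) + (24) + (-58) + (-201) + (229) + (65) + (43) = 311
Signed area = Σ/2 = 155.5 (positive ⇒ counter-clockwise traversal).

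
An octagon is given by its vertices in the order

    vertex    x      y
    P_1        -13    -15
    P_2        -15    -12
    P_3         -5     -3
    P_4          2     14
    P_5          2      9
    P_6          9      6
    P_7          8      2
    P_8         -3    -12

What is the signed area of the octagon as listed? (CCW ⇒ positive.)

-229

Apply Gauss's area formula: 2A = Σ (x_i·y_{i+1} − x_{i+1}·y_i), indices taken mod 8.
Σ = (-69) + (-15) + (-64) + (-10) + (-69) + (-30) + (-90) + (-111) = -458
Signed area = Σ/2 = -229 (negative ⇒ clockwise traversal).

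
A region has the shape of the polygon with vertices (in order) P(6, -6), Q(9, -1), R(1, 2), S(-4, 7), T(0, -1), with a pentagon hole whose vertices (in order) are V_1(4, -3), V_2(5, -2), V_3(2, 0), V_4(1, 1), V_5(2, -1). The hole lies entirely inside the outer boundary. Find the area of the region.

Outer boundary:
Apply the shoelace formula: 2A = Σ (x_i·y_{i+1} − x_{i+1}·y_i), indices taken mod 5.
Σ = (48) + (19) + (15) + (4) + (6) = 92
Area = |Σ|/2 = 46.
Hole:
Apply the surveyor's formula: 2A = Σ (x_i·y_{i+1} − x_{i+1}·y_i), indices taken mod 5.
Cross-terms: 7, 4, 2, -3, -2  ⇒  Σ = 8
Area = |Σ|/2 = 4.
Net area = 46 − 4 = 42.

42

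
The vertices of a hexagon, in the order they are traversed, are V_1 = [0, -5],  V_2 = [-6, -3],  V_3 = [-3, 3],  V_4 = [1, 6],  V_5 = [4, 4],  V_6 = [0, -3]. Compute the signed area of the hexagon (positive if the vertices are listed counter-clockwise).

Cross-terms: -30, -27, -21, -20, -12, 0  ⇒  Σ = -110
Signed area = Σ/2 = -55 (negative ⇒ clockwise traversal).

-55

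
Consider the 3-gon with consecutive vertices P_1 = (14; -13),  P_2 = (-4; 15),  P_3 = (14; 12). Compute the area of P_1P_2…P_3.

Σ = (158) + (-258) + (-350) = -450
Area = |Σ|/2 = 225.

225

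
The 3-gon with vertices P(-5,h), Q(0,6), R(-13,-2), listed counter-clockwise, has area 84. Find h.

Write out the shoelace sum; only the two edges meeting at P involve h:
2·Area = [((-13)·h − (-5)·(-2)) + ((-5)·6 − 0·h)] + 78
       = -13·h + 38 = 168
⇒ h = -10.

-10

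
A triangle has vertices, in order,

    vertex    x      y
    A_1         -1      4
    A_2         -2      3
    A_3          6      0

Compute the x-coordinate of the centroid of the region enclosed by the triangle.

Apply Gauss's area formula. First the cross-terms c_i = x_i·y_{i+1} − x_{i+1}·y_i:
  5, -18, 24  ⇒  2A = 11, A = 5.5.
Then Σ (x_i + x_{i+1})·c_i = 33, so x̄ = 33 / (6·5.5) = 1.

1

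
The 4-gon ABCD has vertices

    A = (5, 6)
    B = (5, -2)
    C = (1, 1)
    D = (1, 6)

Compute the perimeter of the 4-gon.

|AB| = √((0)² + (-8)²) = √64 = 8
|BC| = √((-4)² + (3)²) = √25 = 5
|CD| = √((0)² + (5)²) = √25 = 5
|DA| = √((4)² + (0)²) = √16 = 4
Perimeter = 8 + 5 + 5 + 4 = 22.

22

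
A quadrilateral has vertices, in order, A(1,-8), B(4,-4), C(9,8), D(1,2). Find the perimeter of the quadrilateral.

|AB| = √((3)² + (4)²) = √25 = 5
|BC| = √((5)² + (12)²) = √169 = 13
|CD| = √((-8)² + (-6)²) = √100 = 10
|DA| = √((0)² + (-10)²) = √100 = 10
Perimeter = 5 + 13 + 10 + 10 = 38.

38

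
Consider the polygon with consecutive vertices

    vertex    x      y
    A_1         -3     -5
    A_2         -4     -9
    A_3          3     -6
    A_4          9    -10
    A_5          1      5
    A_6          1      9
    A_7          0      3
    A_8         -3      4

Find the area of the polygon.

90

Σ = (7) + (51) + (24) + (55) + (4) + (3) + (9) + (27) = 180
Area = |Σ|/2 = 90.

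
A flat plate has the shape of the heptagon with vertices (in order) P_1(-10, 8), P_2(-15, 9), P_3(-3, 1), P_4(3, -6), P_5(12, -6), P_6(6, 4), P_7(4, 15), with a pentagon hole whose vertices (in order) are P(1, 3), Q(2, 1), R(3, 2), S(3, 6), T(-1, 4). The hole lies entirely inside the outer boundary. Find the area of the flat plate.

216

Outer boundary:
Σ = (30) + (12) + (15) + (54) + (84) + (74) + (182) = 451
Area = |Σ|/2 = 225.5.
Hole:
Σ = (-5) + (1) + (12) + (18) + (-7) = 19
Area = |Σ|/2 = 9.5.
Net area = 225.5 − 9.5 = 216.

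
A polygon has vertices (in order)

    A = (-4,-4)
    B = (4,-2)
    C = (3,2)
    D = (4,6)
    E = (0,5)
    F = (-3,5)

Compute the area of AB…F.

Apply Gauss's area formula: 2A = Σ (x_i·y_{i+1} − x_{i+1}·y_i), indices taken mod 6.
A→B: (-4)(-2) − (4)(-4) = 24
B→C: (4)(2) − (3)(-2) = 14
C→D: (3)(6) − (4)(2) = 10
D→E: (4)(5) − (0)(6) = 20
E→F: (0)(5) − (-3)(5) = 15
F→A: (-3)(-4) − (-4)(5) = 32
Σ = 115
Area = |Σ|/2 = 57.5.

57.5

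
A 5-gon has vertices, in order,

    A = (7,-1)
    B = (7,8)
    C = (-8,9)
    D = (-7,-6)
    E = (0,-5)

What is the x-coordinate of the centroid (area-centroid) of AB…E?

-130/159

Apply the surveyor's formula. First the cross-terms c_i = x_i·y_{i+1} − x_{i+1}·y_i:
  63, 127, 111, 35, 35  ⇒  2A = 371, A = 185.5.
Then Σ (x_i + x_{i+1})·c_i = -910, so x̄ = -910 / (6·185.5) = -130/159.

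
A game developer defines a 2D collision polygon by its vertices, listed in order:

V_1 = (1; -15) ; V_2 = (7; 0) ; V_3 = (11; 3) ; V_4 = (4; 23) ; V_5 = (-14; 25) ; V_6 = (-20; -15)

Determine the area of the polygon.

907

Apply Gauss's area formula: 2A = Σ (x_i·y_{i+1} − x_{i+1}·y_i), indices taken mod 6.
Cross-terms: 105, 21, 241, 422, 710, 315  ⇒  Σ = 1814
Area = |Σ|/2 = 907.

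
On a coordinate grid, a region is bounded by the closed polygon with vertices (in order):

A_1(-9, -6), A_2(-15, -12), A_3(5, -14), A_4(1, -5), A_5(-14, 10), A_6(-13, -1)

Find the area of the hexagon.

215

Σ = (18) + (270) + (-11) + (-60) + (144) + (69) = 430
Area = |Σ|/2 = 215.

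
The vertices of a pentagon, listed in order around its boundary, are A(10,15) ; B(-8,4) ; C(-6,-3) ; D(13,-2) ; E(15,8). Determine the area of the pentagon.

269

Cross-terms: 160, 48, 51, 134, 145  ⇒  Σ = 538
Area = |Σ|/2 = 269.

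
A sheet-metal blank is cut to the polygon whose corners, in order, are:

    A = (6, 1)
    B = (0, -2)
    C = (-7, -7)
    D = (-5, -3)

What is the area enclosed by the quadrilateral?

Apply the surveyor's formula: 2A = Σ (x_i·y_{i+1} − x_{i+1}·y_i), indices taken mod 4.
Cross-terms: -12, -14, -14, 13  ⇒  Σ = -27
Area = |Σ|/2 = 13.5.

13.5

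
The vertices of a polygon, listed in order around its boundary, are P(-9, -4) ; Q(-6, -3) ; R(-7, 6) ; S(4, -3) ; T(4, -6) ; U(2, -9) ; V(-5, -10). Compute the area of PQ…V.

Apply the shoelace formula: 2A = Σ (x_i·y_{i+1} − x_{i+1}·y_i), indices taken mod 7.
P→Q: (-9)(-3) − (-6)(-4) = 3
Q→R: (-6)(6) − (-7)(-3) = -57
R→S: (-7)(-3) − (4)(6) = -3
S→T: (4)(-6) − (4)(-3) = -12
T→U: (4)(-9) − (2)(-6) = -24
U→V: (2)(-10) − (-5)(-9) = -65
V→P: (-5)(-4) − (-9)(-10) = -70
Σ = -228
Area = |Σ|/2 = 114.

114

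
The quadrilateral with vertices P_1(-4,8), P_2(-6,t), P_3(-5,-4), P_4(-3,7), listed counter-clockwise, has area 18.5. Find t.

Write out the shoelace sum; only the two edges meeting at P_2 involve t:
2·Area = [((-4)·t − (-6)·8) + ((-6)·(-4) − (-5)·t)] + -43
       = 1·t + 29 = 37
⇒ t = 8.

8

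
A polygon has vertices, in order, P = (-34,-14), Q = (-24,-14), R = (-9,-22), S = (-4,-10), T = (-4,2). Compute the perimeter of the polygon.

86

|PQ| = √((10)² + (0)²) = √100 = 10
|QR| = √((15)² + (-8)²) = √289 = 17
|RS| = √((5)² + (12)²) = √169 = 13
|ST| = √((0)² + (12)²) = √144 = 12
|TP| = √((-30)² + (-16)²) = √1156 = 34
Perimeter = 10 + 17 + 13 + 12 + 34 = 86.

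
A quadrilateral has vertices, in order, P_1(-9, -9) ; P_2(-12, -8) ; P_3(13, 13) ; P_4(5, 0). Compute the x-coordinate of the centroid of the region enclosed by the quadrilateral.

Apply the surveyor's formula. First the cross-terms c_i = x_i·y_{i+1} − x_{i+1}·y_i:
  -36, -52, -65, -45  ⇒  2A = -198, A = -99.
Then Σ (x_i + x_{i+1})·c_i = -286, so x̄ = -286 / (6·(-99)) = 13/27.

13/27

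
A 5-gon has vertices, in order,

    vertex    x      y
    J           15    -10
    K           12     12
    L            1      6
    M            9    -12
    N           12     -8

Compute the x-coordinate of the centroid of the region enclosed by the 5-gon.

1622/183

Apply Gauss's area formula. First the cross-terms c_i = x_i·y_{i+1} − x_{i+1}·y_i:
  300, 60, -66, 72, 0  ⇒  2A = 366, A = 183.
Then Σ (x_i + x_{i+1})·c_i = 9732, so x̄ = 9732 / (6·183) = 1622/183.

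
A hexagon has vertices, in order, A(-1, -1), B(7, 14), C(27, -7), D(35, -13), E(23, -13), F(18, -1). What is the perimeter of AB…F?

100

|AB| = √((8)² + (15)²) = √289 = 17
|BC| = √((20)² + (-21)²) = √841 = 29
|CD| = √((8)² + (-6)²) = √100 = 10
|DE| = √((-12)² + (0)²) = √144 = 12
|EF| = √((-5)² + (12)²) = √169 = 13
|FA| = √((-19)² + (0)²) = √361 = 19
Perimeter = 17 + 29 + 10 + 12 + 13 + 19 = 100.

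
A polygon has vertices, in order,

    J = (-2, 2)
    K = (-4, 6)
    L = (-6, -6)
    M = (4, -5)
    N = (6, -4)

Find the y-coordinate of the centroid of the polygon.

-95/48

Apply the shoelace formula. First the cross-terms c_i = x_i·y_{i+1} − x_{i+1}·y_i:
  -4, 60, 54, 14, 4  ⇒  2A = 128, A = 64.
Then Σ (y_i + y_{i+1})·c_i = -760, so ȳ = -760 / (6·64) = -95/48.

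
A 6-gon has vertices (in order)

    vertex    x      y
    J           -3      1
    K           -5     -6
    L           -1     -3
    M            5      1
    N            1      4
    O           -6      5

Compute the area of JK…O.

Apply Gauss's area formula: 2A = Σ (x_i·y_{i+1} − x_{i+1}·y_i), indices taken mod 6.
Σ = (23) + (9) + (14) + (19) + (29) + (9) = 103
Area = |Σ|/2 = 51.5.

51.5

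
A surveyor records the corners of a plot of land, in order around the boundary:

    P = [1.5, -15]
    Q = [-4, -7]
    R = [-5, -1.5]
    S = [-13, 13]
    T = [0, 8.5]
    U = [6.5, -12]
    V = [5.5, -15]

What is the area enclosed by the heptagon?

Σ = (-70.5) + (-29) + (-84.5) + (-110.5) + (-55.25) + (-31.5) + (-60) = -441.25
Area = |Σ|/2 = 220.625.

220.625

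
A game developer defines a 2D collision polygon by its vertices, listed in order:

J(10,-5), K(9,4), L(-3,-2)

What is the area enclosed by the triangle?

Σ = (85) + (-6) + (35) = 114
Area = |Σ|/2 = 57.

57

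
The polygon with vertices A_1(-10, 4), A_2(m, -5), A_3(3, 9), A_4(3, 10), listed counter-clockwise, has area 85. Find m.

-2

The doubled signed area Σ (x_i y_{i+1} − x_{i+1} y_i) is linear in m.
With m=0 it equals 180; the coefficient of m is 5 (from the two edges through A_2).
So 5·m + 180 = 2·85 = 170 ⇒ m = -2.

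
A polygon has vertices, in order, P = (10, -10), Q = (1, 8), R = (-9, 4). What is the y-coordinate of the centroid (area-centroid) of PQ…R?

2/3

Apply the surveyor's formula. First the cross-terms c_i = x_i·y_{i+1} − x_{i+1}·y_i:
  90, 76, 50  ⇒  2A = 216, A = 108.
Then Σ (y_i + y_{i+1})·c_i = 432, so ȳ = 432 / (6·108) = 2/3.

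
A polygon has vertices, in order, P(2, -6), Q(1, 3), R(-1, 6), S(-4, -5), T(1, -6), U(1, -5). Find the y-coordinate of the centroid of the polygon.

-25/21

Apply the shoelace formula. First the cross-terms c_i = x_i·y_{i+1} − x_{i+1}·y_i:
  12, 9, 29, 29, 1, 4  ⇒  2A = 84, A = 42.
Then Σ (y_i + y_{i+1})·c_i = -300, so ȳ = -300 / (6·42) = -25/21.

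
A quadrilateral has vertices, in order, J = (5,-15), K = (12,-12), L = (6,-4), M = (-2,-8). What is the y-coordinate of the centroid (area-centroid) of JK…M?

Apply the shoelace formula. First the cross-terms c_i = x_i·y_{i+1} − x_{i+1}·y_i:
  120, 24, -56, 70  ⇒  2A = 158, A = 79.
Then Σ (y_i + y_{i+1})·c_i = -4562, so ȳ = -4562 / (6·79) = -2281/237.

-2281/237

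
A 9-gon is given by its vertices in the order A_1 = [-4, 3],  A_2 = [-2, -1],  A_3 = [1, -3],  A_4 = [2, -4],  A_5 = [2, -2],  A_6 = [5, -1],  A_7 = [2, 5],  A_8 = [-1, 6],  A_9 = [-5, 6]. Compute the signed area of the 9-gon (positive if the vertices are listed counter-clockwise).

Σ = (10) + (7) + (2) + (4) + (8) + (27) + (17) + (24) + (9) = 108
Signed area = Σ/2 = 54 (positive ⇒ counter-clockwise traversal).

54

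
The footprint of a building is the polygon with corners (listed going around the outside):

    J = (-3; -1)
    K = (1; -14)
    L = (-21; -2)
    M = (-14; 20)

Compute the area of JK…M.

Apply the shoelace formula: 2A = Σ (x_i·y_{i+1} − x_{i+1}·y_i), indices taken mod 4.
Σ = (43) + (-296) + (-448) + (74) = -627
Area = |Σ|/2 = 313.5.

313.5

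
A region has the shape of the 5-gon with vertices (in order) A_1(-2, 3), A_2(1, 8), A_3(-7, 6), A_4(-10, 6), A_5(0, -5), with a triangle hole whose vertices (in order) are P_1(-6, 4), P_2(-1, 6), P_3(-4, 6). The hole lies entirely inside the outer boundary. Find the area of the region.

47.5

Outer boundary:
Apply Gauss's area formula: 2A = Σ (x_i·y_{i+1} − x_{i+1}·y_i), indices taken mod 5.
A_1→A_2: (-2)(8) − (1)(3) = -19
A_2→A_3: (1)(6) − (-7)(8) = 62
A_3→A_4: (-7)(6) − (-10)(6) = 18
A_4→A_5: (-10)(-5) − (0)(6) = 50
A_5→A_1: (0)(3) − (-2)(-5) = -10
Σ = 101
Area = |Σ|/2 = 50.5.
Hole:
Cross-terms: -32, 18, 20  ⇒  Σ = 6
Area = |Σ|/2 = 3.
Net area = 50.5 − 3 = 47.5.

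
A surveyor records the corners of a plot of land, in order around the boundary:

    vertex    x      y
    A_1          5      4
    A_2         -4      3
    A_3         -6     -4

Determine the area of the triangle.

Apply the surveyor's formula: 2A = Σ (x_i·y_{i+1} − x_{i+1}·y_i), indices taken mod 3.
A_1→A_2: (5)(3) − (-4)(4) = 31
A_2→A_3: (-4)(-4) − (-6)(3) = 34
A_3→A_1: (-6)(4) − (5)(-4) = -4
Σ = 61
Area = |Σ|/2 = 30.5.

30.5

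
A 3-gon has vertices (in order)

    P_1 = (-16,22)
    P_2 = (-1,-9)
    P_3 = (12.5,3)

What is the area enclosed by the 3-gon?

299.25

Σ = (166) + (109.5) + (323) = 598.5
Area = |Σ|/2 = 299.25.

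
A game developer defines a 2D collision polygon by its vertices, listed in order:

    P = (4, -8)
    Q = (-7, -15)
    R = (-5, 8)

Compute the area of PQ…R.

119.5

Σ = (-116) + (-131) + (8) = -239
Area = |Σ|/2 = 119.5.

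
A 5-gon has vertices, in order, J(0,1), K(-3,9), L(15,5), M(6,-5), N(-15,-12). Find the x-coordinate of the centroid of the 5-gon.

Apply the surveyor's formula. First the cross-terms c_i = x_i·y_{i+1} − x_{i+1}·y_i:
  3, -150, -105, -147, -15  ⇒  2A = -414, A = -207.
Then Σ (x_i + x_{i+1})·c_i = -2466, so x̄ = -2466 / (6·(-207)) = 137/69.

137/69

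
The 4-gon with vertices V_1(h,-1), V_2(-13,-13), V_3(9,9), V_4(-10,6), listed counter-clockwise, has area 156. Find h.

-9

The doubled signed area Σ (x_i y_{i+1} − x_{i+1} y_i) is linear in h.
With h=0 it equals 141; the coefficient of h is -19 (from the two edges through V_1).
So -19·h + 141 = 2·156 = 312 ⇒ h = -9.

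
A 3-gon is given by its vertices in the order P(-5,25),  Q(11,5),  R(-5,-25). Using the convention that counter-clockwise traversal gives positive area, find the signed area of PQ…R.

-400

Apply the shoelace (surveyor's) formula: 2A = Σ (x_i·y_{i+1} − x_{i+1}·y_i), indices taken mod 3.
Σ = (-300) + (-250) + (-250) = -800
Signed area = Σ/2 = -400 (negative ⇒ clockwise traversal).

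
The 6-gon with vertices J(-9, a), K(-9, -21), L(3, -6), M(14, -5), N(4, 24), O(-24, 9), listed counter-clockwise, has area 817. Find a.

The doubled signed area Σ (x_i y_{i+1} − x_{i+1} y_i) is linear in a.
With a=0 it equals 1424; the coefficient of a is -15 (from the two edges through J).
So -15·a + 1424 = 2·817 = 1634 ⇒ a = -14.

-14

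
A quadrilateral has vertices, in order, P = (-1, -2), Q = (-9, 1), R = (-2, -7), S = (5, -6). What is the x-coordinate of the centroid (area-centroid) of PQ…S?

Apply the shoelace (surveyor's) formula. First the cross-terms c_i = x_i·y_{i+1} − x_{i+1}·y_i:
  -19, 65, 47, -16  ⇒  2A = 77, A = 38.5.
Then Σ (x_i + x_{i+1})·c_i = -448, so x̄ = -448 / (6·38.5) = -64/33.

-64/33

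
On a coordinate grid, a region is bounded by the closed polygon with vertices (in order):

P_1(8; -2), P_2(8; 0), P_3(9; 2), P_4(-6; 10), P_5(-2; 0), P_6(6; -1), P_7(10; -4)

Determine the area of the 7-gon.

P_1→P_2: (8)(0) − (8)(-2) = 16
P_2→P_3: (8)(2) − (9)(0) = 16
P_3→P_4: (9)(10) − (-6)(2) = 102
P_4→P_5: (-6)(0) − (-2)(10) = 20
P_5→P_6: (-2)(-1) − (6)(0) = 2
P_6→P_7: (6)(-4) − (10)(-1) = -14
P_7→P_1: (10)(-2) − (8)(-4) = 12
Σ = 154
Area = |Σ|/2 = 77.

77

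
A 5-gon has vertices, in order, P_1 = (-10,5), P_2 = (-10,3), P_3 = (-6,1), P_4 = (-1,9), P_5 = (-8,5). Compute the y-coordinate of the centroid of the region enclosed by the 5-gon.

Apply the shoelace formula. First the cross-terms c_i = x_i·y_{i+1} − x_{i+1}·y_i:
  20, 8, -53, 67, 10  ⇒  2A = 52, A = 26.
Then Σ (y_i + y_{i+1})·c_i = 700, so ȳ = 700 / (6·26) = 175/39.

175/39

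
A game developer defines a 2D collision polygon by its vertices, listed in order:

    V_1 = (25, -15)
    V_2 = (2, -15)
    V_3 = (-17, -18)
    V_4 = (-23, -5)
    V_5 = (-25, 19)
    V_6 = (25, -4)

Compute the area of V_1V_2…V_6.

1088.5

Σ = (-345) + (-291) + (-329) + (-562) + (-375) + (-275) = -2177
Area = |Σ|/2 = 1088.5.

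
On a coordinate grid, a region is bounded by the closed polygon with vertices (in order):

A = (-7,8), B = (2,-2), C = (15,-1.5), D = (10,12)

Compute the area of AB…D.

192

Σ = (-2) + (27) + (195) + (164) = 384
Area = |Σ|/2 = 192.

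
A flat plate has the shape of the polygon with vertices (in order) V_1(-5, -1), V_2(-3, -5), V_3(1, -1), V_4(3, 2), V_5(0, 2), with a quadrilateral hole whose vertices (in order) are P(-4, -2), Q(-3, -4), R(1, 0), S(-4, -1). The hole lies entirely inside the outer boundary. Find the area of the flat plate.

17

Outer boundary:
Cross-terms: 22, 8, 5, 6, 10  ⇒  Σ = 51
Area = |Σ|/2 = 25.5.
Hole:
Apply the shoelace formula: 2A = Σ (x_i·y_{i+1} − x_{i+1}·y_i), indices taken mod 4.
Cross-terms: 10, 4, -1, 4  ⇒  Σ = 17
Area = |Σ|/2 = 8.5.
Net area = 25.5 − 8.5 = 17.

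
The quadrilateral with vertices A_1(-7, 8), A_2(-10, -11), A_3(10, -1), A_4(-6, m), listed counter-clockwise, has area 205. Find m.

11

Write out the shoelace sum; only the two edges meeting at A_4 involve m:
2·Area = [(10·m − (-6)·(-1)) + ((-6)·8 − (-7)·m)] + 277
       = 17·m + 223 = 410
⇒ m = 11.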